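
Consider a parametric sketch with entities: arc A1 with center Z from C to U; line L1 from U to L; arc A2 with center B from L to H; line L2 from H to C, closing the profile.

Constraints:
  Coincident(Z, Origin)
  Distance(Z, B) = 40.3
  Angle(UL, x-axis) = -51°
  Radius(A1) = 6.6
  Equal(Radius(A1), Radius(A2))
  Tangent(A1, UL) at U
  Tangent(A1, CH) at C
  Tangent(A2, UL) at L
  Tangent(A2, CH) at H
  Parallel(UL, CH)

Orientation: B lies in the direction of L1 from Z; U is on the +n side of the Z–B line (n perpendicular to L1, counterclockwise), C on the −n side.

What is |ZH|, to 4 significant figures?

40.84

The slot axis is L1's direction at -51.0°, so u = (cos -51.0°, sin -51.0°) = (0.6293, -0.7771) and n = (−sin -51.0°, cos -51.0°) = (0.7771, 0.6293). Z is at the origin and B lies 40.3 along u from Z, so B = 40.3·u = (25.36, -31.32). Tangency of A1 to both parallel lines with radius 6.6 puts U and C at Z ± 6.6·n: U = (5.129, 4.154), C = (-5.129, -4.154). Equal radii place L and H the same way about B: L = B + 6.6·n = (30.49, -27.17), H = B − 6.6·n = (20.23, -35.47). Then |ZH| = |H − Z| = 40.84.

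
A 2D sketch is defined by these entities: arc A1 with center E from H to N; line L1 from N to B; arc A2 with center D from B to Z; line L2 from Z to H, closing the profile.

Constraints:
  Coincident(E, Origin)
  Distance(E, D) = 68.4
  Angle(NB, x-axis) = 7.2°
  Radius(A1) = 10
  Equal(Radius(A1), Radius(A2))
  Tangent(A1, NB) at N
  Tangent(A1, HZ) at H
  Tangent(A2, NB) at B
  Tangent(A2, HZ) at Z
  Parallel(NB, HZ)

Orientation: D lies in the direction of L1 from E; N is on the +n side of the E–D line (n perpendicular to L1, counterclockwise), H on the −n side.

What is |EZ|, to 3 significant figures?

69.1

Tangency of A1 to both parallel lines with radius 10.0 puts N and H at E ± 10.0·n: N = (-1.25, 9.92), H = (1.25, -9.92). Equal radii place B and Z the same way about D: B = D + 10.0·n = (66.6, 18.5), Z = D − 10.0·n = (69.1, -1.35). Then |EZ| = |Z − E| = 69.1.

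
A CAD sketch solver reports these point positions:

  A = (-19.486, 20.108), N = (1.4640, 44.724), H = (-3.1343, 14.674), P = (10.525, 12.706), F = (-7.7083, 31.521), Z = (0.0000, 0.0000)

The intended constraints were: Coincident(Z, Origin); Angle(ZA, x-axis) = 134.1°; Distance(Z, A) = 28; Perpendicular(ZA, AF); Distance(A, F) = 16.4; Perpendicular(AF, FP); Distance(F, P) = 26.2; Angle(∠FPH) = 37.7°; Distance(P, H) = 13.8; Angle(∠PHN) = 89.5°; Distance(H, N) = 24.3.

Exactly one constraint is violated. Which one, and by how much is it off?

Distance(H, N) = 24.3 — off by 6.10.

Z = (0.00, 0.00) ✓; ZA at 134.1° ✓; |ZA| = 28.00 ✓; ∠(ZA, AF) = 90.00° ✓; |AF| = 16.40 ✓; ∠(AF, FP) = 90.00° ✓; |FP| = 26.20 ✓; ∠FPH = 37.70° ✓; |PH| = 13.80 ✓; ∠PHN = 89.50° ✓; |HN| = 30.40 ✗.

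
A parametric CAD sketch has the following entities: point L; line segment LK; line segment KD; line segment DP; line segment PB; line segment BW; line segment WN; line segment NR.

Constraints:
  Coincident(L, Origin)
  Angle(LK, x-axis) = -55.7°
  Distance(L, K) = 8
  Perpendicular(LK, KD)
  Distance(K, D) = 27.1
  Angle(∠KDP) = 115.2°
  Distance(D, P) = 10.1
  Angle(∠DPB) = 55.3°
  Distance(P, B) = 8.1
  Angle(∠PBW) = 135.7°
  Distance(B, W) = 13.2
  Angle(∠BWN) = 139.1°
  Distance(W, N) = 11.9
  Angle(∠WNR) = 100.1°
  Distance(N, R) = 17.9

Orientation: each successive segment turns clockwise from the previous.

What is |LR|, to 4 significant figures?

42.18

L is at the origin; LK runs at -55.7° with length 8.0, so K = (4.508, -6.609). LK ⟂ KD, so KD runs at -145.7°; with |KD| = 27.1, D = (-17.88, -21.88). ∠KDP = 115.2° gives DP at 149.5° from the x-axis; with |DP| = 10.1, P = (-26.58, -16.75). ∠DPB = 55.3° gives PB at 24.80° from the x-axis; with |PB| = 8.1, B = (-19.23, -13.36). ∠PBW = 135.7° gives BW at -19.50° from the x-axis; with |BW| = 13.2, W = (-6.786, -17.76). ∠BWN = 139.1° gives WN at -60.40° from the x-axis; with |WN| = 11.9, N = (-0.9077, -28.11). ∠WNR = 100.1° gives NR at -140.3° from the x-axis; with |NR| = 17.9, R = (-14.68, -39.54). Then |LR| = |R − L| = 42.18.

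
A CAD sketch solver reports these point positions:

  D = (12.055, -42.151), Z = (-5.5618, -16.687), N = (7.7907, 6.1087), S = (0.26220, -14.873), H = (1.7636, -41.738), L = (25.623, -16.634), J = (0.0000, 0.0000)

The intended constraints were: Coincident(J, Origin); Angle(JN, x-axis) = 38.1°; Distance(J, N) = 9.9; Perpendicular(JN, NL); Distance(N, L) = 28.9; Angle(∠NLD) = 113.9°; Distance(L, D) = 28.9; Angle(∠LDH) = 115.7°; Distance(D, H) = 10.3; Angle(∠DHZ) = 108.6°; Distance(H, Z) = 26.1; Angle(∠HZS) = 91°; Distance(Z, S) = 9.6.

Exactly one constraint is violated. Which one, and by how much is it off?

Distance(Z, S) = 9.6 — off by 3.50.

J = (0.00, 0.00) ✓; JN at 38.10° ✓; |JN| = 9.900 ✓; ∠(JN, NL) = 90.00° ✓; |NL| = 28.90 ✓; ∠NLD = 113.9° ✓; |LD| = 28.90 ✓; ∠LDH = 115.7° ✓; |DH| = 10.30 ✓; ∠DHZ = 108.6° ✓; |HZ| = 26.10 ✓; ∠HZS = 91.00° ✓; |ZS| = 6.100 ✗.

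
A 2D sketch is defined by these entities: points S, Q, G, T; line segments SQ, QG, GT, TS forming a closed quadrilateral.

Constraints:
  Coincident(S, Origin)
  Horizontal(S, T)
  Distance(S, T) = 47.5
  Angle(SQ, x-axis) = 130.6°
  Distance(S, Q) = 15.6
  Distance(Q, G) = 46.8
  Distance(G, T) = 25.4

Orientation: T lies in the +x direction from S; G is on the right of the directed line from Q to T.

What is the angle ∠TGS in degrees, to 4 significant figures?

111.8°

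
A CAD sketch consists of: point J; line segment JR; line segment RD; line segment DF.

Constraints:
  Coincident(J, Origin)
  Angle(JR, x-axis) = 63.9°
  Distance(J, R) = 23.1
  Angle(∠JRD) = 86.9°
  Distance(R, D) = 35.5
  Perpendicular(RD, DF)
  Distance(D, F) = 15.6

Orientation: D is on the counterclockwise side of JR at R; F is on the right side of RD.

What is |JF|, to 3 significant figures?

51.7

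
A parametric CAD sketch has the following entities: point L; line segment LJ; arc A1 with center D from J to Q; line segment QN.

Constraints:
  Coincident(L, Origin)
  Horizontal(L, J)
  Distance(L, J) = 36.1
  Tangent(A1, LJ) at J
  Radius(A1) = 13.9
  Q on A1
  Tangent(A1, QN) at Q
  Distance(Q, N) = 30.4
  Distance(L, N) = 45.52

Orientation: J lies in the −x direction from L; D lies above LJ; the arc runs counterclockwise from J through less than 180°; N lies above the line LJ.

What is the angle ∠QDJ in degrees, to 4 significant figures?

81.42°

L is at the origin; LJ is horizontal with |LJ| = 36.1 and J on the −x side, so J = (-36.10, 0.000). Since A1 is tangent to LJ there, DJ ⟂ LJ, so D = J + (0, 13.9) = (-36.10, 13.90). Since DQ ⟂ QN (tangency), |DN| = √(13.9² + 30.4²) = 33.43 regardless of where Q sits on A1. So N lies on both circle(L, 45.52) and circle(D, 33.43); the above-LJ intersection is N = (-17.82, 41.89). Q is the foot of the tangent from N: Q = (-22.36, 11.83).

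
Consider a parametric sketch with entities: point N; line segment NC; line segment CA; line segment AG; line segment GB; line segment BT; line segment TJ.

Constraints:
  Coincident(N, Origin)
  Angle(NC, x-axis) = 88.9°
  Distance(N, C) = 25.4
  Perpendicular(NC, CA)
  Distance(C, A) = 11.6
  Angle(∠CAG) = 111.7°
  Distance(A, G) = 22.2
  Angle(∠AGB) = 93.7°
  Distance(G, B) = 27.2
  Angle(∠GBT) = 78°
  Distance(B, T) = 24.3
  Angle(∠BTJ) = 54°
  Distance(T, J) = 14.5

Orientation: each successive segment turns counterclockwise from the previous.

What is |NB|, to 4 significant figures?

8.379

N is at the origin; NC runs at 88.9° with length 25.4, so C = (0.4876, 25.40). NC ⟂ CA, so CA runs at 178.9°; with |CA| = 11.6, A = (-11.11, 25.62). ∠CAG = 111.7° gives AG at -112.8° from the x-axis; with |AG| = 22.2, G = (-19.71, 5.153). ∠AGB = 93.7° gives GB at -26.50° from the x-axis; with |GB| = 27.2, B = (4.629, -6.984). Then |NB| = |B − N| = 8.379.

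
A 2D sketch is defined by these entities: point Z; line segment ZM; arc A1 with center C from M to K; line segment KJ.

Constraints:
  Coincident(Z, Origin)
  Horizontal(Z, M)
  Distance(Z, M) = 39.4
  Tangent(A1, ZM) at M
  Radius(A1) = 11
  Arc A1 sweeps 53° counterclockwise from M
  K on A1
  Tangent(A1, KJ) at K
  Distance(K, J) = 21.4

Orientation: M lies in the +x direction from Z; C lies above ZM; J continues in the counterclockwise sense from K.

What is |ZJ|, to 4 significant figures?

64.73

Z is at the origin; ZM is horizontal with |ZM| = 39.4 and M on the +x side, so M = (39.40, 0.000). The tangent condition forces CM to be normal to ZM, so C = M + (0, 11) = (39.40, 11.00). On A1, M sits at bearing -90° from C; a 53° counterclockwise sweep puts K at bearing -37°, so K = C + 11.0·(cos -37°, sin -37°) = (48.18, 4.380). Tangency of A1 to KJ means the radius CK is perpendicular to KJ, so KJ runs along (−sin -37°, cos -37°); with |KJ| = 21.4, J = (61.06, 21.47). Then |ZJ| = |J − Z| = 64.73.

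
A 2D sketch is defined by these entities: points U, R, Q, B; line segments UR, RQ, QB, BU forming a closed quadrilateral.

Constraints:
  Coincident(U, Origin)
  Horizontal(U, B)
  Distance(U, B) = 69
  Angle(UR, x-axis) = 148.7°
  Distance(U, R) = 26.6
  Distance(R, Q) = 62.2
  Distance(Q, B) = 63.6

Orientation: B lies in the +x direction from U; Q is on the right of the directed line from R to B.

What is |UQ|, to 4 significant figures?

38.39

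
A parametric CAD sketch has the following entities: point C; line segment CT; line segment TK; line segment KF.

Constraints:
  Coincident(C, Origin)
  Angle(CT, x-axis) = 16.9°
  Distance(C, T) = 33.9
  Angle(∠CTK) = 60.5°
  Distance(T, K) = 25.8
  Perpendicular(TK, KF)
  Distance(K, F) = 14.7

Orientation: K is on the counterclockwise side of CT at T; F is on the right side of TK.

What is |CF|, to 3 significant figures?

45.1

∠CTK = 60.5°, so TK runs at 16.9° + (180° − 60.5°) = 136° from the x-axis; with |TK| = 25.8, K = T + 25.8·(cos 136°, sin 136°) = (13.8, 27.6). The perpendicularity gives KF at right angles to TK; with |KF| = 14.7 on the right of TK, F = K + 14.7·(0.690, 0.724) = (23.9, 38.3). Then |CF| = |F − C| = 45.1.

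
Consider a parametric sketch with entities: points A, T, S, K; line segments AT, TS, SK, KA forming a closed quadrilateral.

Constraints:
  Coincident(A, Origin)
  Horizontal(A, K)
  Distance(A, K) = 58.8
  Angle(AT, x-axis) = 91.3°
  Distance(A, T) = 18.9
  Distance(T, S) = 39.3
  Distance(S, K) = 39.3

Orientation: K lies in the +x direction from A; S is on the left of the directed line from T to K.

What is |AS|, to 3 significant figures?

48.8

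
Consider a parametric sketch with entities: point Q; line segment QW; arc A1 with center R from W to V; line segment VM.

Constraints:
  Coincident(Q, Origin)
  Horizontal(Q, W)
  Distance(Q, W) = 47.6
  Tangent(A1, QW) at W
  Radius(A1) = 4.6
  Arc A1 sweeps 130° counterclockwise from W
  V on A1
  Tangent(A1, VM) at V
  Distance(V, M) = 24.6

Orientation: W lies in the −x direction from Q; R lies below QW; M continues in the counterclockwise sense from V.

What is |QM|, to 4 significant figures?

44.09

Q is at the origin; QW is horizontal with |QW| = 47.6 and W on the −x side, so W = (-47.60, 0.000). The tangent condition forces RW to be normal to QW, so R = W + (0, -4.6) = (-47.60, -4.600). On A1, W sits at bearing 90° from R; a 130° counterclockwise sweep puts V at bearing 220°, so V = R + 4.6·(cos 220°, sin 220°) = (-51.12, -7.557). A1 meets VM tangentially, so RV is at right angles to VM, so VM runs along (−sin 220°, cos 220°); with |VM| = 24.6, M = (-35.31, -26.40). Then |QM| = |M − Q| = 44.09.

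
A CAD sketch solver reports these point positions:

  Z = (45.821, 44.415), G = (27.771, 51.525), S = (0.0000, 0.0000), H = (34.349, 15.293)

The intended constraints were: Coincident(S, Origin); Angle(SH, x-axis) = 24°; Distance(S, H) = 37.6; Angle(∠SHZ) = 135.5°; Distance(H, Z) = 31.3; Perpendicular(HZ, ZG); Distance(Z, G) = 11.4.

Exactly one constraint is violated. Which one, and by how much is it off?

Distance(Z, G) = 11.4 — off by 8.00.

S = (0.00, 0.00) ✓; SH at 24.00° ✓; |SH| = 37.60 ✓; ∠SHZ = 135.5° ✓; |HZ| = 31.30 ✓; ∠(HZ, ZG) = 90.00° ✓; |ZG| = 19.40 ✗.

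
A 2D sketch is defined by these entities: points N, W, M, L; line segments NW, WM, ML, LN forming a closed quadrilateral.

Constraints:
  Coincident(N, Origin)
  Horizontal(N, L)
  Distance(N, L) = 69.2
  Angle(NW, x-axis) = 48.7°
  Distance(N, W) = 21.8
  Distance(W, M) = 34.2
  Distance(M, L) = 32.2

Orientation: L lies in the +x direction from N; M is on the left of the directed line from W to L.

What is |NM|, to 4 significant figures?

53.42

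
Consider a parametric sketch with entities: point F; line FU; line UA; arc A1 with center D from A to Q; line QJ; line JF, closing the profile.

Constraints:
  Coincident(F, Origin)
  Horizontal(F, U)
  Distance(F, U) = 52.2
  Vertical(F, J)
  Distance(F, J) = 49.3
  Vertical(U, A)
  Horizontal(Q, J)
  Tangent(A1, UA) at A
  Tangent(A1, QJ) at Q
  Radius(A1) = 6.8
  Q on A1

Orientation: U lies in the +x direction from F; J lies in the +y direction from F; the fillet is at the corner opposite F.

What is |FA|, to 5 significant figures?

67.313

F is at the origin; FU is horizontal with |FU| = 52.2 and U on the +x side, so U = (52.200, 0.0000). FJ is vertical with |FJ| = 49.3 and J on the +y side, so J = (0.0000, 49.300). The virtual corner opposite F is at (52.200, 49.300). The tangent condition forces DA to be normal to UA and tangency of A1 to QJ means the radius DQ is perpendicular to QJ, with radius 6.8, so the center D sits 6.8 in from both sides at D = (45.400, 42.500). That places the tangent points at A = (52.200, 42.500) on UA and Q = (45.400, 49.300) on QJ. Then |FA| = |A − F| = 67.313.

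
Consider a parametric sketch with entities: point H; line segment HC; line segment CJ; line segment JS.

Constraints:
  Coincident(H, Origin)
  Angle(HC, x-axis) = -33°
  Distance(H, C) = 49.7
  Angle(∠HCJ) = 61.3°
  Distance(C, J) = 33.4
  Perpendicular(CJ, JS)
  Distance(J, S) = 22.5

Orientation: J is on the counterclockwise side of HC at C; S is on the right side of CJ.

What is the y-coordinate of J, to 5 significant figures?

6.2374

H is at the origin; HC runs at -33.0° with length 49.7, so C = 49.7·(cos -33.0°, sin -33.0°) = (41.682, -27.069). ∠HCJ = 61.3°, so CJ runs at -33.0° + (180° − 61.3°) = 85.700° from the x-axis; with |CJ| = 33.4, J = C + 33.4·(cos 85.700°, sin 85.700°) = (44.186, 6.2374). So J.y = 6.2374.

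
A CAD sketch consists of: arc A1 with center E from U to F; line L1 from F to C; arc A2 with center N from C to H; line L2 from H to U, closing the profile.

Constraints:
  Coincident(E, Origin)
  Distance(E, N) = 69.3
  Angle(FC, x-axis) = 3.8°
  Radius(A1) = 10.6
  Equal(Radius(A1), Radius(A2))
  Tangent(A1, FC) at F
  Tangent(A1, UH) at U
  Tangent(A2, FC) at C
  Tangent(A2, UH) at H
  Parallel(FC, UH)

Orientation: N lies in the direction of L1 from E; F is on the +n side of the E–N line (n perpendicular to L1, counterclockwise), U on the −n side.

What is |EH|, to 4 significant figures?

70.11

Tangency of A1 to both parallel lines with radius 10.6 puts F and U at E ± 10.6·n: F = (-0.7025, 10.58), U = (0.7025, -10.58). Equal radii place C and H the same way about N: C = N + 10.6·n = (68.45, 15.17), H = N − 10.6·n = (69.85, -5.984). Then |EH| = |H − E| = 70.11.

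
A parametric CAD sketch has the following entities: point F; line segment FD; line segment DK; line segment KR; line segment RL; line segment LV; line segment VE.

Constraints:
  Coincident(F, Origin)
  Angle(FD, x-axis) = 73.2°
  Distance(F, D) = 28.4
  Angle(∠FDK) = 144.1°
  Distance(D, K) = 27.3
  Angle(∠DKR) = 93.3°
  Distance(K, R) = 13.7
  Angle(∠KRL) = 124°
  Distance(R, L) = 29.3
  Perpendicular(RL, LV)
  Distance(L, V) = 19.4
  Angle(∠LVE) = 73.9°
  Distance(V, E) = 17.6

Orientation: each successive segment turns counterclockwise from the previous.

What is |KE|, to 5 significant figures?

20.299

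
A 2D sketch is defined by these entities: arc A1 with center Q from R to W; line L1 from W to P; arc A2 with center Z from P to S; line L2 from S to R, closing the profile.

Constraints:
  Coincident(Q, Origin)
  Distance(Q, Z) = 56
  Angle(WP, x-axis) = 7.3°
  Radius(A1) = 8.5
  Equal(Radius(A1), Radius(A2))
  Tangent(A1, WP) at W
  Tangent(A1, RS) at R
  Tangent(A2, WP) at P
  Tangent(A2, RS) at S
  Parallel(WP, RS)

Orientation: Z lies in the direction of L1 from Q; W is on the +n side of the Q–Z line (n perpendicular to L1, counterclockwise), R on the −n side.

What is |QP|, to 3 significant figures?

56.6

The slot axis is L1's direction at 7.3°, so u = (cos 7.3°, sin 7.3°) = (0.992, 0.127) and n = (−sin 7.3°, cos 7.3°) = (-0.127, 0.992). Q is at the origin and Z lies 56.0 along u from Q, so Z = 56.0·u = (55.5, 7.12). Tangency of A1 to both parallel lines with radius 8.5 puts W and R at Q ± 8.5·n: W = (-1.08, 8.43), R = (1.08, -8.43). Equal radii place P and S the same way about Z: P = Z + 8.5·n = (54.5, 15.5), S = Z − 8.5·n = (56.6, -1.32). Then |QP| = |P − Q| = 56.6.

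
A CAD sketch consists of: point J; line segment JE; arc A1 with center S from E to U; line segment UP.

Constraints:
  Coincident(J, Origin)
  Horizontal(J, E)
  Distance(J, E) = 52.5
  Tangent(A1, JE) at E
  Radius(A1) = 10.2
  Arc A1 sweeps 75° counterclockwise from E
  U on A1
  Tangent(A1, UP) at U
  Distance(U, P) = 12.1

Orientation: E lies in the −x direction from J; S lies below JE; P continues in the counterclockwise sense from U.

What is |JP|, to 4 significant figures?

68.25

J is at the origin; J and E share the same y with |JE| = 52.5 and E on the −x side, so E = (-52.50, 0.000). Since A1 is tangent to JE there, SE ⟂ JE, so S = E + (0, -10.2) = (-52.50, -10.20). On A1, E sits at bearing 90° from S; a 75° counterclockwise sweep puts U at bearing 165°, so U = S + 10.2·(cos 165°, sin 165°) = (-62.35, -7.560). Since A1 is tangent to UP there, SU ⟂ UP, so UP runs along (−sin 165°, cos 165°); with |UP| = 12.1, P = (-65.48, -19.25). Then |JP| = |P − J| = 68.25.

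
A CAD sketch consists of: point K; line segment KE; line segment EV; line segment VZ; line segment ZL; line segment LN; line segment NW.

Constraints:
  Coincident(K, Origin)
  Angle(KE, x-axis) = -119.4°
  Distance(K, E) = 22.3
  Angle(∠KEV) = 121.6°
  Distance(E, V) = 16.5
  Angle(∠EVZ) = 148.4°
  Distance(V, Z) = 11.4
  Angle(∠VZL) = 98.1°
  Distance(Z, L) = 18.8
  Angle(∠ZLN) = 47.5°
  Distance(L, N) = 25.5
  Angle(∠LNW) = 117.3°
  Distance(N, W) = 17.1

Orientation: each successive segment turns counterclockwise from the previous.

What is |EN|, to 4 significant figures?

8.342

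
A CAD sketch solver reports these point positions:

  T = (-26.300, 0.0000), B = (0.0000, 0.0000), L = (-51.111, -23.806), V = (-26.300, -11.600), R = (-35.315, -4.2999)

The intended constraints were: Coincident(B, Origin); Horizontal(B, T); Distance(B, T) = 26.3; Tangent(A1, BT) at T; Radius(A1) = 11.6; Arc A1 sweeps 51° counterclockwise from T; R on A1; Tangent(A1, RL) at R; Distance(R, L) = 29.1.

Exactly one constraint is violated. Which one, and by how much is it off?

Distance(R, L) = 29.1 — off by 4.00.

B = (0.00, 0.00) ✓; B.y = 0.00, T.y = 0.00 ✓; |BT| = 26.30 ✓; ∠(VT, TB) = 90.00° ✓; |VT| = 11.60 ✓; bearing(V→R) − bearing(V→T) = 51.00° ✓; |VR| = 11.60 ✓; ∠(VR, RL) = 90.00° ✓; |RL| = 25.10 ✗.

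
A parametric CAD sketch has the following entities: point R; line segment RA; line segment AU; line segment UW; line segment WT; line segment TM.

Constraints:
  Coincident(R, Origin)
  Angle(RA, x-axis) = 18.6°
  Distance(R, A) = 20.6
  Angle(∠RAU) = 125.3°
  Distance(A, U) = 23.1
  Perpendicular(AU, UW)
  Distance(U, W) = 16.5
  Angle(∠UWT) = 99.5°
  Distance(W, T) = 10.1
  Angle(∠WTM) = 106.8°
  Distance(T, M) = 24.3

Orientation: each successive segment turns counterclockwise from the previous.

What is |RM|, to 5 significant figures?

24.924

R is at the origin; RA runs at 18.6° with length 20.6, so A = (19.524, 6.5706). ∠RAU = 125.3° gives AU at 73.300° from the x-axis; with |AU| = 23.1, U = (26.162, 28.696). The perpendicularity gives UW at right angles to AU, so UW runs at 163.30°; with |UW| = 16.5, W = (10.358, 33.438). ∠UWT = 99.5° gives WT at -116.20° from the x-axis; with |WT| = 10.1, T = (5.8988, 24.375). ∠WTM = 106.8° gives TM at -43.000° from the x-axis; with |TM| = 24.3, M = (23.671, 7.8028). Then |RM| = |M − R| = 24.924.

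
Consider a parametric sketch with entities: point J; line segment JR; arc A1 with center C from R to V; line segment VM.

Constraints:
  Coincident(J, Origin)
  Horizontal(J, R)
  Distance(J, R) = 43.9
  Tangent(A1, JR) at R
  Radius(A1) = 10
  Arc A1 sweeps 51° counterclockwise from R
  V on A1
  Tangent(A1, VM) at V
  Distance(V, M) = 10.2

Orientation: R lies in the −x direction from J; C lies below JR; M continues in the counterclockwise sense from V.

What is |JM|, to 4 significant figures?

59.24

J is at the origin; JR is horizontal with |JR| = 43.9 and R on the −x side, so R = (-43.90, 0.000). The tangent condition forces CR to be normal to JR, so C = R + (0, -10) = (-43.90, -10.00). On A1, R sits at bearing 90° from C; a 51° counterclockwise sweep puts V at bearing 141°, so V = C + 10.0·(cos 141°, sin 141°) = (-51.67, -3.707). A1 meets VM tangentially, so CV is at right angles to VM, so VM runs along (−sin 141°, cos 141°); with |VM| = 10.2, M = (-58.09, -11.63). Then |JM| = |M − J| = 59.24.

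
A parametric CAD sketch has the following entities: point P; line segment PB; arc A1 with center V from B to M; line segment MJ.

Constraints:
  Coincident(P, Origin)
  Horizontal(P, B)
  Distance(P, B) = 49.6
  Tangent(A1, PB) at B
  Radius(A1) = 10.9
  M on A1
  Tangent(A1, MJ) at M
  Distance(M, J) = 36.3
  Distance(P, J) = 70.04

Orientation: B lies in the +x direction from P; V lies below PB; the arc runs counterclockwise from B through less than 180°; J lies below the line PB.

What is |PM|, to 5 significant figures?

41.711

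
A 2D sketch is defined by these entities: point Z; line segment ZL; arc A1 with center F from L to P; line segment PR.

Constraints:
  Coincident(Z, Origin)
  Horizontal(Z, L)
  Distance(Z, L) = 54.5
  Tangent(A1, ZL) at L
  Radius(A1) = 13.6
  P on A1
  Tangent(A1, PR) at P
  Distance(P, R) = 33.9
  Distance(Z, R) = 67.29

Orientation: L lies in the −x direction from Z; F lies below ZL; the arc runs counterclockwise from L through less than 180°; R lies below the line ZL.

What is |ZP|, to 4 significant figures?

69.02

Z is at the origin; ZL is horizontal with |ZL| = 54.5 and L on the −x side, so L = (-54.50, 0.000). Tangency of A1 to ZL means the radius FL is perpendicular to ZL, so F = L + (0, -13.6) = (-54.50, -13.60). Since FP ⟂ PR (tangency), |FR| = √(13.6² + 33.9²) = 36.53 regardless of where P sits on A1. So R lies on both circle(Z, 67.29) and circle(F, 36.53); the below-ZL intersection is R = (-45.99, -49.12). P is the foot of the tangent from R: P = (-65.59, -21.47).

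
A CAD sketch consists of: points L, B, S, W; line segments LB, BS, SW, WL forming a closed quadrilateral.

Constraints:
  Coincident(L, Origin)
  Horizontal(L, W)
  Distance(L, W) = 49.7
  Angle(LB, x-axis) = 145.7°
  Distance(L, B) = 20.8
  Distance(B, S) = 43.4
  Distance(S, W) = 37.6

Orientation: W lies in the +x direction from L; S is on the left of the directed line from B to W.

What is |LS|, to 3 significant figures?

35.7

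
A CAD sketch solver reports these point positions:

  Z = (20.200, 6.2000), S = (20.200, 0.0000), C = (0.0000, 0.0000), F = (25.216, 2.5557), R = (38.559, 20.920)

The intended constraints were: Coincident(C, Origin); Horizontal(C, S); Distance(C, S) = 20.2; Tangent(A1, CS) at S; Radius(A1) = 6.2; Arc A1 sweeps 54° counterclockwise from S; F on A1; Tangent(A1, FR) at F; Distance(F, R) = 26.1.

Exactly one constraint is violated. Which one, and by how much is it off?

Distance(F, R) = 26.1 — off by 3.40.

C = (0.00, 0.00) ✓; C.y = 0.00, S.y = 0.00 ✓; |CS| = 20.20 ✓; ∠(ZS, SC) = 90.00° ✓; |ZS| = 6.200 ✓; bearing(Z→F) − bearing(Z→S) = 54.00° ✓; |ZF| = 6.200 ✓; ∠(ZF, FR) = 90.00° ✓; |FR| = 22.70 ✗.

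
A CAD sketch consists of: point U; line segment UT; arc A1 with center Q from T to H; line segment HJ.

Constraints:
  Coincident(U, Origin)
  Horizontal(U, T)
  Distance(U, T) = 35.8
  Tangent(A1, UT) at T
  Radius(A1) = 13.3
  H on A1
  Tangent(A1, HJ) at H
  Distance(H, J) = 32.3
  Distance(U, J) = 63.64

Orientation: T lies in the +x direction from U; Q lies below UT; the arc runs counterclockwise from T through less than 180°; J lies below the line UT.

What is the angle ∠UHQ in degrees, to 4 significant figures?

107.3°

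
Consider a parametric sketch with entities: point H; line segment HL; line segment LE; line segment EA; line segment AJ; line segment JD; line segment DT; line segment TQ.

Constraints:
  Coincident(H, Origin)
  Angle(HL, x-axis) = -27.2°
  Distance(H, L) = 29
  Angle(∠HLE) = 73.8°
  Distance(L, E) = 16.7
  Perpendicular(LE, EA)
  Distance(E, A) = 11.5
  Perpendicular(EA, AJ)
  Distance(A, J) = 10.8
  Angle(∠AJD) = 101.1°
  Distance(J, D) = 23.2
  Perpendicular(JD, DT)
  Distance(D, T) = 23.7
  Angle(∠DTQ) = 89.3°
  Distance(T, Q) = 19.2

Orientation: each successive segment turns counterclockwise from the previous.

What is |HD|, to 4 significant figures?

39.68

H is at the origin; HL runs at -27.2° with length 29.0, so L = (25.79, -13.26). ∠HLE = 73.8° gives LE at 79.00° from the x-axis; with |LE| = 16.7, E = (28.98, 3.137). LE is perpendicular to EA, so EA runs at 169.0°; with |EA| = 11.5, A = (17.69, 5.332). EA ⟂ AJ, so AJ runs at -101.0°; with |AJ| = 10.8, J = (15.63, -5.270). ∠AJD = 101.1° gives JD at -22.10° from the x-axis; with |JD| = 23.2, D = (37.13, -14.00). Then |HD| = |D − H| = 39.68.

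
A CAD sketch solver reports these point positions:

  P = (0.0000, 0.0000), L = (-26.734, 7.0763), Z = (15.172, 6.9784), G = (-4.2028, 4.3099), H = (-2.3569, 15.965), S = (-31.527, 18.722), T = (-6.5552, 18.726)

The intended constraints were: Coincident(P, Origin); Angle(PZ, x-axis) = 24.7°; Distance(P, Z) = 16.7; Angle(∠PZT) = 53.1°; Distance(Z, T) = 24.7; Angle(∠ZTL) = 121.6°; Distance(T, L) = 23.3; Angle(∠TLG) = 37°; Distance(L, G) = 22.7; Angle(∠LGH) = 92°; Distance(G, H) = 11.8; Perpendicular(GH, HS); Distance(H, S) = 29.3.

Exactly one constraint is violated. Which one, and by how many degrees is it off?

Perpendicular(GH, HS) — off by 3.60°.

P = (0.00, 0.00) ✓; PZ at 24.70° ✓; |PZ| = 16.70 ✓; ∠PZT = 53.10° ✓; |ZT| = 24.70 ✓; ∠ZTL = 121.6° ✓; |TL| = 23.30 ✓; ∠TLG = 37.00° ✓; |LG| = 22.70 ✓; ∠LGH = 92.00° ✓; |GH| = 11.80 ✓; ∠(GH, HS) = 93.60° ✗; |HS| = 29.30 ✓.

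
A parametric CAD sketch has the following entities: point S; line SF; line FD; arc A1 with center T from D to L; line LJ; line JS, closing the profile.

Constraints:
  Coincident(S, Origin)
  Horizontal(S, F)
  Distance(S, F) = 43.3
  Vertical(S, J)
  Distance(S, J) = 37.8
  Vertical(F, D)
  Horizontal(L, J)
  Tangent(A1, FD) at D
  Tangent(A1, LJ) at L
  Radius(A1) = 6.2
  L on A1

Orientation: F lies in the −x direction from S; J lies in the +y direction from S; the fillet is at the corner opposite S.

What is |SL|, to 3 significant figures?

53.0

The virtual corner opposite S is at (-43.3, 37.8). Tangency of A1 to FD means the radius TD is perpendicular to FD and the tangent condition forces TL to be normal to LJ, with radius 6.2, so the center T sits 6.2 in from both sides at T = (-37.1, 31.6). That places the tangent points at D = (-43.3, 31.6) on FD and L = (-37.1, 37.8) on LJ. Then |SL| = |L − S| = 53.0.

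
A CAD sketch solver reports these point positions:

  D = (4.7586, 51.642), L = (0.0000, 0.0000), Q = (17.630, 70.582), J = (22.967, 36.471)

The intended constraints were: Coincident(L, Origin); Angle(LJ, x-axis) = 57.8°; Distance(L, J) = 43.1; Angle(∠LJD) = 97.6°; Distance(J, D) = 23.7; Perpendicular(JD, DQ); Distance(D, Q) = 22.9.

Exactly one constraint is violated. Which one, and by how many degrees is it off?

Perpendicular(JD, DQ) — off by 5.60°.

L = (0.00, 0.00) ✓; LJ at 57.80° ✓; |LJ| = 43.10 ✓; ∠LJD = 97.60° ✓; |JD| = 23.70 ✓; ∠(JD, DQ) = 84.40° ✗; |DQ| = 22.90 ✓.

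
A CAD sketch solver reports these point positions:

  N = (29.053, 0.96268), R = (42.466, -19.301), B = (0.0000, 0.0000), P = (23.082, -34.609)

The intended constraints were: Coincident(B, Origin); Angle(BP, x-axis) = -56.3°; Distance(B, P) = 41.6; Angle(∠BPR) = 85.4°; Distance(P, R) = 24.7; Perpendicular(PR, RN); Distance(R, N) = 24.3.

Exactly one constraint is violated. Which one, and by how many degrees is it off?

Perpendicular(PR, RN) — off by 4.80°.

B = (0.00, 0.00) ✓; BP at -56.30° ✓; |BP| = 41.60 ✓; ∠BPR = 85.40° ✓; |PR| = 24.70 ✓; ∠(PR, RN) = 85.20° ✗; |RN| = 24.30 ✓.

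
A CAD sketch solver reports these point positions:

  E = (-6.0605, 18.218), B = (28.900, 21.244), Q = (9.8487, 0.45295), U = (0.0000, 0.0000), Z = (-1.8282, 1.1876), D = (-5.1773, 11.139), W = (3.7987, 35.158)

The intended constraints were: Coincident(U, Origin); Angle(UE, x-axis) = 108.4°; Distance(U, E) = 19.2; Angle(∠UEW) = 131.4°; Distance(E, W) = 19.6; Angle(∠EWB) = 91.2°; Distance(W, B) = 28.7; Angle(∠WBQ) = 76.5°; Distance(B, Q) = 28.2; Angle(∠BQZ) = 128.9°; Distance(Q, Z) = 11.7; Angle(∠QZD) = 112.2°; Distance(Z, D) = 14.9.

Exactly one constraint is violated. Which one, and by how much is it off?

Distance(Z, D) = 14.9 — off by 4.40.

U = (0.00, 0.00) ✓; UE at 108.4° ✓; |UE| = 19.20 ✓; ∠UEW = 131.4° ✓; |EW| = 19.60 ✓; ∠EWB = 91.20° ✓; |WB| = 28.70 ✓; ∠WBQ = 76.50° ✓; |BQ| = 28.20 ✓; ∠BQZ = 128.9° ✓; |QZ| = 11.70 ✓; ∠QZD = 112.2° ✓; |ZD| = 10.50 ✗.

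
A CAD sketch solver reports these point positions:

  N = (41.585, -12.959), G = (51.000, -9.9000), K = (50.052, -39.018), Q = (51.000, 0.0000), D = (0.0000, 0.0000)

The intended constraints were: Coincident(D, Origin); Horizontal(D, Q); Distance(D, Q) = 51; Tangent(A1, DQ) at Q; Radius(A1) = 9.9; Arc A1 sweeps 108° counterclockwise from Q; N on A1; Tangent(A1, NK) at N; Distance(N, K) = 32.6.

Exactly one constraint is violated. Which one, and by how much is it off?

Distance(N, K) = 32.6 — off by 5.20.

D = (0.00, 0.00) ✓; D.y = 0.00, Q.y = 0.00 ✓; |DQ| = 51.00 ✓; ∠(GQ, QD) = 90.00° ✓; |GQ| = 9.900 ✓; bearing(G→N) − bearing(G→Q) = 108.0° ✓; |GN| = 9.899 ✓; ∠(GN, NK) = 90.00° ✓; |NK| = 27.40 ✗.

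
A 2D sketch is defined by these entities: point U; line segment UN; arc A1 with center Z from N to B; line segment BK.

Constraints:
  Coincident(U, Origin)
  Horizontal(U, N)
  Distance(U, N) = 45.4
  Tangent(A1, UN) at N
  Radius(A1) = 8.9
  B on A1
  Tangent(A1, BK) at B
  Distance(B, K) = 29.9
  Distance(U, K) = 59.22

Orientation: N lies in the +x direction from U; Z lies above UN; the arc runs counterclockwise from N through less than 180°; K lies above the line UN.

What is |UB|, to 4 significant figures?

55.08

Checks: |ZB| = 8.900 ✓; ∠(ZB, BK) = 90.00° ✓; |BK| = 29.90 ✓; |UK| = 59.22 ✓.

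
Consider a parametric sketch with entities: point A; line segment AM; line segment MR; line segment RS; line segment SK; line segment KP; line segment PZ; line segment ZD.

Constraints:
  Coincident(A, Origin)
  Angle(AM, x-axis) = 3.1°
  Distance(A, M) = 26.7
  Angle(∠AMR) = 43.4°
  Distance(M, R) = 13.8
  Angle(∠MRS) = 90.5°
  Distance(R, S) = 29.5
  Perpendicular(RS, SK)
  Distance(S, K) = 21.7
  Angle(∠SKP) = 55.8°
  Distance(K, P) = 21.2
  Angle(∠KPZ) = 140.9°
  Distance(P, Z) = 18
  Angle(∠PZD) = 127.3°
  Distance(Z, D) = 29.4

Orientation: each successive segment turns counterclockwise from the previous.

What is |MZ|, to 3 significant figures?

22.4

A is at the origin; AM runs at 3.1° with length 26.7, so M = (26.7, 1.44). ∠AMR = 43.4° gives MR at 140° from the x-axis; with |MR| = 13.8, R = (16.1, 10.4). ∠MRS = 90.5° gives RS at -131° from the x-axis; with |RS| = 29.5, S = (-3.14, -12.0). RS is perpendicular to SK, so SK runs at -40.8°; with |SK| = 21.7, K = (13.3, -26.1). ∠SKP = 55.8° gives KP at 83.4° from the x-axis; with |KP| = 21.2, P = (15.7, -5.08). ∠KPZ = 140.9° gives PZ at 122° from the x-axis; with |PZ| = 18.0, Z = (6.05, 10.1). Then |MZ| = |Z − M| = 22.4.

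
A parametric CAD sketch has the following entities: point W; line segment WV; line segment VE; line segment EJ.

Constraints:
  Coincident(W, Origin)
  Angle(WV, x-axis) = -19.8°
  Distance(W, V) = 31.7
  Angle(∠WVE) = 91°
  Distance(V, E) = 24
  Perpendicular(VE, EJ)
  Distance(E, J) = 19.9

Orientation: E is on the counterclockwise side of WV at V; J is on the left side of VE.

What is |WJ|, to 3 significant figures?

27.2

W is at the origin; WV runs at -19.8° with length 31.7, so V = 31.7·(cos -19.8°, sin -19.8°) = (29.8, -10.7). ∠WVE = 91.0°, so VE runs at -19.8° + (180° − 91.0°) = 69.2° from the x-axis; with |VE| = 24.0, E = V + 24.0·(cos 69.2°, sin 69.2°) = (38.3, 11.7). VE ⟂ EJ; with |EJ| = 19.9 on the left of VE, J = E + 19.9·(-0.935, 0.355) = (19.7, 18.8). Then |WJ| = |J − W| = 27.2.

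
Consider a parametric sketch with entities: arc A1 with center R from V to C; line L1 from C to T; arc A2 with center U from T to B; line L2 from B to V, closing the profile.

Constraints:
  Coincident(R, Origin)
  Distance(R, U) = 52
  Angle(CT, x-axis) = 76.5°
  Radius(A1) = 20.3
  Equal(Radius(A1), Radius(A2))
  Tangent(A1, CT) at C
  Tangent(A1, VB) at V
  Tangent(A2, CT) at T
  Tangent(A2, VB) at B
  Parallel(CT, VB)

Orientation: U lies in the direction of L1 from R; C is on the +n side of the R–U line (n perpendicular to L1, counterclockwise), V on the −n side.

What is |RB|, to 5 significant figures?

55.822

Tangency of A1 to both parallel lines with radius 20.3 puts C and V at R ± 20.3·n: C = (-19.739, 4.7389), V = (19.739, -4.7389). Equal radii place T and B the same way about U: T = U + 20.3·n = (-7.6000, 55.302), B = U − 20.3·n = (31.878, 45.824). Then |RB| = |B − R| = 55.822.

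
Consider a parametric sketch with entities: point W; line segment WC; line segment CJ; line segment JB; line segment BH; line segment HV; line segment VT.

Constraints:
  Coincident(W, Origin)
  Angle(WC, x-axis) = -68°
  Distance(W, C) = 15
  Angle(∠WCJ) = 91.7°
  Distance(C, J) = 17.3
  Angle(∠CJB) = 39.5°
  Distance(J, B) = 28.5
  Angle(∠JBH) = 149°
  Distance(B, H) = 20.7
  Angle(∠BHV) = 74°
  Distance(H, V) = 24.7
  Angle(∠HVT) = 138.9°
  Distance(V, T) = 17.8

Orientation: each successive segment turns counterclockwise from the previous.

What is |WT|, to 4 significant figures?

31.15

W is at the origin; WC runs at -68.0° with length 15.0, so C = (5.619, -13.91). ∠WCJ = 91.7° gives CJ at 20.30° from the x-axis; with |CJ| = 17.3, J = (21.84, -7.906). ∠CJB = 39.5° gives JB at 160.8° from the x-axis; with |JB| = 28.5, B = (-5.070, 1.467). ∠JBH = 149.0° gives BH at -168.2° from the x-axis; with |BH| = 20.7, H = (-25.33, -2.766). ∠BHV = 74.0° gives HV at -62.20° from the x-axis; with |HV| = 24.7, V = (-13.81, -24.62). ∠HVT = 138.9° gives VT at -21.10° from the x-axis; with |VT| = 17.8, T = (2.794, -31.02). Then |WT| = |T − W| = 31.15.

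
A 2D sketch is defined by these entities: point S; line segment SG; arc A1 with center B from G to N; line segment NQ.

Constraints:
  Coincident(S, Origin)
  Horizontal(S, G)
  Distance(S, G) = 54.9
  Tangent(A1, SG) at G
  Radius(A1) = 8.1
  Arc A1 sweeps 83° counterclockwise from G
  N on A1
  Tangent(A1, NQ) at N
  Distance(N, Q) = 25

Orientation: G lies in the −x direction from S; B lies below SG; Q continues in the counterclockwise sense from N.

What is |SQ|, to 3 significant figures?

73.3

S is at the origin; S and G share the same y with |SG| = 54.9 and G on the −x side, so G = (-54.9, 0.00). The tangent condition forces BG to be normal to SG, so B = G + (0, -8.1) = (-54.9, -8.10). On A1, G sits at bearing 90° from B; an 83° counterclockwise sweep puts N at bearing 173°, so N = B + 8.1·(cos 173°, sin 173°) = (-62.9, -7.11). Tangency of A1 to NQ means the radius BN is perpendicular to NQ, so NQ runs along (−sin 173°, cos 173°); with |NQ| = 25.0, Q = (-66.0, -31.9). Then |SQ| = |Q − S| = 73.3.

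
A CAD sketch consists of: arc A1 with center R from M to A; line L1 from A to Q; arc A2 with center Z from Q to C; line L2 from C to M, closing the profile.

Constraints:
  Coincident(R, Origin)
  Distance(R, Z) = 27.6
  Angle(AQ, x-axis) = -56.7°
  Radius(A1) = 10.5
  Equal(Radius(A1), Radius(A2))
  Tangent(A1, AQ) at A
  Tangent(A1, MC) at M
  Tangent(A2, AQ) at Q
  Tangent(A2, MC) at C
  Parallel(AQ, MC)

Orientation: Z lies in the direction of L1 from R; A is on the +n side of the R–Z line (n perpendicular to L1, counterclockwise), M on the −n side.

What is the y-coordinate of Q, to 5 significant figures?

-17.304

The slot axis is L1's direction at -56.7°, so u = (cos -56.7°, sin -56.7°) = (0.54902, -0.83581) and n = (−sin -56.7°, cos -56.7°) = (0.83581, 0.54902). R is at the origin and Z lies 27.6 along u from R, so Z = 27.6·u = (15.153, -23.068). Tangency of A1 to both parallel lines with radius 10.5 puts A and M at R ± 10.5·n: A = (8.7760, 5.7647), M = (-8.7760, -5.7647). Equal radii place Q and C the same way about Z: Q = Z + 10.5·n = (23.929, -17.304), C = Z − 10.5·n = (6.3771, -28.833). So Q.y = -17.304.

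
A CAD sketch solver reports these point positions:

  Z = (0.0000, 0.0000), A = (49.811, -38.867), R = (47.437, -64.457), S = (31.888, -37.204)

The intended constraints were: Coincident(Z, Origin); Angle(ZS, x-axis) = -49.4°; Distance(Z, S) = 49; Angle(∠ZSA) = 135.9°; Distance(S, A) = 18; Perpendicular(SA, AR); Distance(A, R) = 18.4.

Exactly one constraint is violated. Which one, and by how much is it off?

Distance(A, R) = 18.4 — off by 7.30.

Z = (0.00, 0.00) ✓; ZS at -49.40° ✓; |ZS| = 49.00 ✓; ∠ZSA = 135.9° ✓; |SA| = 18.00 ✓; ∠(SA, AR) = 90.00° ✓; |AR| = 25.70 ✗.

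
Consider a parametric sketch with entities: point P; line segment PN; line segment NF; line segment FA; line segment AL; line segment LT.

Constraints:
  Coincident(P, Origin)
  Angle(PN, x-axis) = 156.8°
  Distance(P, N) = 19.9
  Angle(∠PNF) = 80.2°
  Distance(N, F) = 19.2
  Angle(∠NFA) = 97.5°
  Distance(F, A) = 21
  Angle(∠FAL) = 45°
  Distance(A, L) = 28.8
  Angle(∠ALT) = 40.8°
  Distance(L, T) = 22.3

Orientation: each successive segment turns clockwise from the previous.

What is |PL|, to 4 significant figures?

16.88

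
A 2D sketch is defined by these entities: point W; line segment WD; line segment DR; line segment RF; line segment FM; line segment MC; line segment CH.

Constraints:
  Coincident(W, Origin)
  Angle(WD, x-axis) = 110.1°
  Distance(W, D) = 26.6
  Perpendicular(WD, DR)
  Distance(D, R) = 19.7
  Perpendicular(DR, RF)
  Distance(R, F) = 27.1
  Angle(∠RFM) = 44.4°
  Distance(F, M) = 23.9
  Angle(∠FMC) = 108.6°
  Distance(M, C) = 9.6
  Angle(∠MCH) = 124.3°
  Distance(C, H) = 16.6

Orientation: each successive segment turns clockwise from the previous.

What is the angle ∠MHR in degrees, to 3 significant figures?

18.3°

W is at the origin; WD runs at 110.1° with length 26.6, so D = (-9.14, 25.0). WD is perpendicular to DR, so DR runs at 20.1°; with |DR| = 19.7, R = (9.36, 31.8). The perpendicularity gives RF at right angles to DR, so RF runs at -69.9°; with |RF| = 27.1, F = (18.7, 6.30). ∠RFM = 44.4° gives FM at 154° from the x-axis; with |FM| = 23.9, M = (-2.90, 16.6). ∠FMC = 108.6° gives MC at 83.1° from the x-axis; with |MC| = 9.6, C = (-1.75, 26.1). ∠MCH = 124.3° gives CH at 27.4° from the x-axis; with |CH| = 16.6, H = (13.0, 33.8). Then cos ∠MHR = HM·HR / (|HM||HR|), giving 18.3°.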